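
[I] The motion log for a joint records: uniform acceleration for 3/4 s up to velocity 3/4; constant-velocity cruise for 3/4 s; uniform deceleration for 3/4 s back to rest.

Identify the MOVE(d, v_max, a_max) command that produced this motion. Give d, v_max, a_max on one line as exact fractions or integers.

a_max = (3/4)/(3/4) = 1
d_a = ½·3/4·3/4 = 9/32; d_c = 3/4·3/4 = 9/16
d = 2·9/32 + 9/16 = 9/8
t_c = 3/4 > 0 → v_max = v_peak = 3/4

d=9/8 v_max=3/4 a_max=1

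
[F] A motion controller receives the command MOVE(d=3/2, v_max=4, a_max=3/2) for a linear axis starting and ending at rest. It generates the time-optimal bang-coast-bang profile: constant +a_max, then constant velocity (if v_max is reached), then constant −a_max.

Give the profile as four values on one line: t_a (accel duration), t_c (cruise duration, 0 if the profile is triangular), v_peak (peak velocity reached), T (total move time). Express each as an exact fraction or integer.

t_a=1 t_c=0 v_peak=3/2 T=2

v_max²/a_max = 4²/(3/2) = 32/3
3/2 < 32/3 → triangular
v_peak = √(3/2·3/2) = √(9/4) = 3/2
t_a = (3/2)/(3/2) = 1; t_c = 0
T = 2·1 = 2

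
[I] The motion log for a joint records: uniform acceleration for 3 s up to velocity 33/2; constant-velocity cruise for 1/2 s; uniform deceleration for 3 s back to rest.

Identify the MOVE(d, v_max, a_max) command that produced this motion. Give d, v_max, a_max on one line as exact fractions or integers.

d=231/4 v_max=33/2 a_max=11/2

a_max = (33/2)/3 = 11/2
d_a = ½·33/2·3 = 99/4; d_c = 33/2·1/2 = 33/4
d = 2·99/4 + 33/4 = 231/4
t_c = 1/2 > 0 so v_max = 33/2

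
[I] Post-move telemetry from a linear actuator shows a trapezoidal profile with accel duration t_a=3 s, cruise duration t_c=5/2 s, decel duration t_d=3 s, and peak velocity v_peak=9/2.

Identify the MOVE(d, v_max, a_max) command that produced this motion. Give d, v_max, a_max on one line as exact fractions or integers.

a_max = (9/2)/3 = 3/2
d_a = ½·9/2·3 = 27/4; d_c = 9/2·5/2 = 45/4
d = 2·27/4 + 45/4 = 99/4
t_c = 5/2 > 0 ⇒ limit active, v_max = 9/2

d=99/4 v_max=9/2 a_max=3/2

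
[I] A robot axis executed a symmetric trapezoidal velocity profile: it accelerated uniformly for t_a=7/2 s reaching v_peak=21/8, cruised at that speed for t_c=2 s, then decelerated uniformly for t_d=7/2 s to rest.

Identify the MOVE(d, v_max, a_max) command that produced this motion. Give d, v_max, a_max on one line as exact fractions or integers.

a_max = (21/8)/(7/2) = 3/4
d_a = ½·21/8·7/2 = 147/32; d_c = 21/8·2 = 21/4
d = 2·147/32 + 21/4 = 231/16
t_c = 2 > 0 → v_max = v_peak = 21/8

d=231/16 v_max=21/8 a_max=3/4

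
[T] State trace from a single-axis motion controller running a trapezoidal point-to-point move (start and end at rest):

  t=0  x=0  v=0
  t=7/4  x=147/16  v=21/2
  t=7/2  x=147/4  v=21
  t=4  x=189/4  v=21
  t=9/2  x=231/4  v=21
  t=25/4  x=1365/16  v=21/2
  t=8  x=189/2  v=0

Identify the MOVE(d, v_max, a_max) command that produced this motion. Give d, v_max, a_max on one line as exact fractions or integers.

d=189/2 v_max=21 a_max=6

final state: t=8, x=189/2, v=0 → d = 189/2
a_max = (21/2−0)/(7/4−0) = 6
max v = 21 over t∈[7/2,9/2] → v_max = 21
check: 21·(7/2+1) = 189/2 ✓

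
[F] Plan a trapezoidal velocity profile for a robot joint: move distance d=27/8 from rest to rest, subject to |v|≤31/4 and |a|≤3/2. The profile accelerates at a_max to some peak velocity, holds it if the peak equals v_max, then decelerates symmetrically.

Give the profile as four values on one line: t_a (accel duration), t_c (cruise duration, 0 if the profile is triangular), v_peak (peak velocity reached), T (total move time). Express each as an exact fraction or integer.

v_max²/a_max = (31/4)²/(3/2) = 961/24
27/8 < 961/24 ⇒ no cruise
v_peak = √(27/8·3/2) = √(81/16) = 9/4
t_a = (9/4)/(3/2) = 3/2; t_c = 0
T = 2·3/2 = 3

t_a=3/2 t_c=0 v_peak=9/4 T=3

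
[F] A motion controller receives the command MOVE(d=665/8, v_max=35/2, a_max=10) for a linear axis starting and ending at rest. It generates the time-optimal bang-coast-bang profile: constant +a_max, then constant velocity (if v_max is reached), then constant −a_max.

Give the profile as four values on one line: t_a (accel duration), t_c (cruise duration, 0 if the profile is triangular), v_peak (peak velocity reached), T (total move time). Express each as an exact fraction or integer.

t_a=7/4 t_c=3 v_peak=35/2 T=13/2

vₘ²/aₘ = (35/2)²/10 = 245/8
665/8 ≥ 245/8 so v_max reached
t_a = (35/2)/10 = 7/4; v_peak = 35/2
d_cruise = 665/8 − 245/8 = 105/2; t_c = (105/2)/(35/2) = 3
T = 2·7/4 + 3 = 13/2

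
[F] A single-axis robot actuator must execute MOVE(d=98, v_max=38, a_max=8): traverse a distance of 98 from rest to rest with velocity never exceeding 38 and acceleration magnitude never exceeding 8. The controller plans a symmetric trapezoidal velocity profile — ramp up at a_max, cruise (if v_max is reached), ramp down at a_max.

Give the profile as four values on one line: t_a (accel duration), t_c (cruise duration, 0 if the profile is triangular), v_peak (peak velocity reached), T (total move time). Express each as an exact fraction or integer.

t_a=7/2 t_c=0 v_peak=28 T=7

(v_max)²/a_max = 38²/8 = 361/2
98 < 361/2 so t_c = 0
v_peak = √(98·8) = √784 = 28
t_a = 28/8 = 7/2; t_c = 0
T = 2·7/2 = 7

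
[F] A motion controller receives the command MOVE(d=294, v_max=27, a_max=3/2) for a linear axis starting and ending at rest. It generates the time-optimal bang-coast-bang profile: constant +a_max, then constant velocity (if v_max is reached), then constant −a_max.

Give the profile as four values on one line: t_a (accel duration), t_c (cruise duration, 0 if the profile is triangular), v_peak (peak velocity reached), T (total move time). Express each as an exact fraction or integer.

t_a=14 t_c=0 v_peak=21 T=28

(v_max)²/a_max = 27²/(3/2) = 486
294 < 486 ⇒ no cruise
v_peak = √(294·3/2) = √441 = 21
t_a = 21/(3/2) = 14; t_c = 0
T = 2·14 = 28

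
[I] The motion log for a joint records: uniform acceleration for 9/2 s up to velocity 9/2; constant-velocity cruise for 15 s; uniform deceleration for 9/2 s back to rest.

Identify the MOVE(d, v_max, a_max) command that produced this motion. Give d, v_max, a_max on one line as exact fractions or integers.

d=351/4 v_max=9/2 a_max=1

a_max = (9/2)/(9/2) = 1
d_a = ½·9/2·9/2 = 81/8; d_c = 9/2·15 = 135/2
d = 2·81/8 + 135/2 = 351/4
t_c = 15 > 0 so v_max = 9/2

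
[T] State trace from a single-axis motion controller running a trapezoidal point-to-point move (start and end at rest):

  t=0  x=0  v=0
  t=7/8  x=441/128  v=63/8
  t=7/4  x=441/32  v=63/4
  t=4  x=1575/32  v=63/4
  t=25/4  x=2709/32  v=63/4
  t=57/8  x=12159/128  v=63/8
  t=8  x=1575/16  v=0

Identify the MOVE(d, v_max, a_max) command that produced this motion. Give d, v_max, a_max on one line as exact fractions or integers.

final state: t=8, x=1575/16, v=0 → d = 1575/16
a_max = (63/8−0)/(7/8−0) = 9
max v = 63/4 over t∈[7/4,25/4] → v_max = 63/4
check: 63/4·(7/4+9/2) = 1575/16 ✓

d=1575/16 v_max=63/4 a_max=9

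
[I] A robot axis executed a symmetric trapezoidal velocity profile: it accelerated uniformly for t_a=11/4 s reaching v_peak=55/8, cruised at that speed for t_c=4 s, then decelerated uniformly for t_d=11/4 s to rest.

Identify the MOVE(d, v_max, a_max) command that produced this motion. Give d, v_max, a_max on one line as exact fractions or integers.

a_max = (55/8)/(11/4) = 5/2
d_a = ½·55/8·11/4 = 605/64; d_c = 55/8·4 = 55/2
d = 2·605/64 + 55/2 = 1485/32
t_c = 4 > 0 so v_max = 55/8

d=1485/32 v_max=55/8 a_max=5/2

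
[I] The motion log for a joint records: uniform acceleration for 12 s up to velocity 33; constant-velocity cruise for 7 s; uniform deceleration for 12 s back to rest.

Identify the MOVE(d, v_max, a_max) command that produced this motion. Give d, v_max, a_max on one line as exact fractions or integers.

d=627 v_max=33 a_max=11/4

a_max = 33/12 = 11/4
d_a = ½·33·12 = 198; d_c = 33·7 = 231
d = 2·198 + 231 = 627
t_c = 7 > 0 so v_max = 33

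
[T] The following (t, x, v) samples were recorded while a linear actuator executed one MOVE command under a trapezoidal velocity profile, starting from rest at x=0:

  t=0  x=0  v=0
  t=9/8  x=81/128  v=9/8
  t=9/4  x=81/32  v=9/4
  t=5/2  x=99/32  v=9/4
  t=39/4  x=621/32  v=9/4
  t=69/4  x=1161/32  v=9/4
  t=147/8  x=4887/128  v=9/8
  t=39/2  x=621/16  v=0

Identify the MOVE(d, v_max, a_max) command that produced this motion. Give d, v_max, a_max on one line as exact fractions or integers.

final state: t=39/2, x=621/16, v=0 → d = 621/16
a_max = (9/8−0)/(9/8−0) = 1
max v = 9/4 over t∈[9/4,69/4] → v_max = 9/4
check: 9/4·(9/4+15) = 621/16 ✓

d=621/16 v_max=9/4 a_max=1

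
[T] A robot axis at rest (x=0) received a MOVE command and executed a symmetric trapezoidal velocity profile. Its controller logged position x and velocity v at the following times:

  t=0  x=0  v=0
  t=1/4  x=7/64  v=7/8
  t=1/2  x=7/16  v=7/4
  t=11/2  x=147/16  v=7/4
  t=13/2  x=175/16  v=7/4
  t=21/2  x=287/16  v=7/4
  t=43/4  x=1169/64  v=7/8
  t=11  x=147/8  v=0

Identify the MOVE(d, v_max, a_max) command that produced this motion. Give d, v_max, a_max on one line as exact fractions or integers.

final state: t=11, x=147/8, v=0 → d = 147/8
a_max = (7/8−0)/(1/4−0) = 7/2
max v = 7/4 over t∈[1/2,21/2] → v_max = 7/4
check: 7/4·(1/2+10) = 147/8 ✓

d=147/8 v_max=7/4 a_max=7/2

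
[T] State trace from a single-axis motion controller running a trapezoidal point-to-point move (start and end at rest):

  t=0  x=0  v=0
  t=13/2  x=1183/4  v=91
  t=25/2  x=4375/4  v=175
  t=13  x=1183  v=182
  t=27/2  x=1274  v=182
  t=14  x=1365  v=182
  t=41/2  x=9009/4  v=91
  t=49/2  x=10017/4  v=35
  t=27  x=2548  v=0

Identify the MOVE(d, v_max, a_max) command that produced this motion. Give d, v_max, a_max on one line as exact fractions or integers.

final state: t=27, x=2548, v=0 → d = 2548
a_max = (91−0)/(13/2−0) = 14
max v = 182 over t∈[13,14] → v_max = 182
check: 182·(13+1) = 2548 ✓

d=2548 v_max=182 a_max=14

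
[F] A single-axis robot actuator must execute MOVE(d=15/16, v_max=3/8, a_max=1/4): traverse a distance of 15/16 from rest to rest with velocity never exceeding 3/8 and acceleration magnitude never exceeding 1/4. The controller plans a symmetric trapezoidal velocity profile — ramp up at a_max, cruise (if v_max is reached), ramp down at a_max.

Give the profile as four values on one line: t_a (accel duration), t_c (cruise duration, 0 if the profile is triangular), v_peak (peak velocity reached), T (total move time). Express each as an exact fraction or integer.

(v_max)²/a_max = (3/8)²/(1/4) = 9/16
15/16 ≥ 9/16 → trapezoidal
t_a = (3/8)/(1/4) = 3/2; v_peak = 3/8
d_cruise = 15/16 − 9/16 = 3/8; t_c = (3/8)/(3/8) = 1
T = 2·3/2 + 1 = 4

t_a=3/2 t_c=1 v_peak=3/8 T=4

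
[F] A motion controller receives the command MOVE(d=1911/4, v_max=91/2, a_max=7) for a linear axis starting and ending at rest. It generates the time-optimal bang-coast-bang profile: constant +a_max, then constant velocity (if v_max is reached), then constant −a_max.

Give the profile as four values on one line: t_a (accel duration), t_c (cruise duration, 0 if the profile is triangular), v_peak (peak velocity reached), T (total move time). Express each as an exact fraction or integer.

t_a=13/2 t_c=4 v_peak=91/2 T=17

v_max²/a_max = (91/2)²/7 = 1183/4
1911/4 ≥ 1183/4 → trapezoidal
t_a = (91/2)/7 = 13/2; v_peak = 91/2
d_cruise = 1911/4 − 1183/4 = 182; t_c = 182/(91/2) = 4
T = 2·13/2 + 4 = 17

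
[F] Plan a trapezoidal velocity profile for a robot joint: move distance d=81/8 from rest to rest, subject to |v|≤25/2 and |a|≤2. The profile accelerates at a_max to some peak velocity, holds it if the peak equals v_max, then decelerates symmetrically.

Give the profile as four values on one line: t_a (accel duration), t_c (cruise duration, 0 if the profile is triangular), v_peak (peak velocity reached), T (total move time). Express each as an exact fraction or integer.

t_a=9/4 t_c=0 v_peak=9/2 T=9/2

vₘ²/aₘ = (25/2)²/2 = 625/8
81/8 < 625/8 so t_c = 0
v_peak = √(81/8·2) = √(81/4) = 9/2
t_a = (9/2)/2 = 9/4; t_c = 0
T = 2·9/4 = 9/2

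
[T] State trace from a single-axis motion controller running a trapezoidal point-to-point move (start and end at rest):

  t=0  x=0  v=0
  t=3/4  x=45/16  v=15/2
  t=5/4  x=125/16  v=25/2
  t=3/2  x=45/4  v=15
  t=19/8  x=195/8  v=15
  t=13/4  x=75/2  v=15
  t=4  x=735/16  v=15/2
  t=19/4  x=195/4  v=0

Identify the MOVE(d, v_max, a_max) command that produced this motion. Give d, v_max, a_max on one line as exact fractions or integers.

d=195/4 v_max=15 a_max=10

final state: t=19/4, x=195/4, v=0 → d = 195/4
a_max = (15/2−0)/(3/4−0) = 10
max v = 15 over t∈[3/2,13/4] → v_max = 15
check: 15·(3/2+7/4) = 195/4 ✓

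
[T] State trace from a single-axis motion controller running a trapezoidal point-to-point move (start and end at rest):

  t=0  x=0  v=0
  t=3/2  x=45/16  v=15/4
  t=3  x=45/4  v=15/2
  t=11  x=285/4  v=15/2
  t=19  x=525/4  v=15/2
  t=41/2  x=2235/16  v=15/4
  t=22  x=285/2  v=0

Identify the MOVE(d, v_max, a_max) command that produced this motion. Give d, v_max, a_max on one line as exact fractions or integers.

d=285/2 v_max=15/2 a_max=5/2

final state: t=22, x=285/2, v=0 → d = 285/2
a_max = (15/4−0)/(3/2−0) = 5/2
max v = 15/2 over t∈[3,19] → v_max = 15/2
check: 15/2·(3+16) = 285/2 ✓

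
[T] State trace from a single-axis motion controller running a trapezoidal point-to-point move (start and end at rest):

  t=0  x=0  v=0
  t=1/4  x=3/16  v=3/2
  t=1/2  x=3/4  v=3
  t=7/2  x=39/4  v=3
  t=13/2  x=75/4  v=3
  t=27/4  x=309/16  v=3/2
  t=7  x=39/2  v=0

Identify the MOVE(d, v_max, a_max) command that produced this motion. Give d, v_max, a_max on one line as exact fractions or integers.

d=39/2 v_max=3 a_max=6

final state: t=7, x=39/2, v=0 → d = 39/2
a_max = (3/2−0)/(1/4−0) = 6
max v = 3 over t∈[1/2,13/2] → v_max = 3
check: 3·(1/2+6) = 39/2 ✓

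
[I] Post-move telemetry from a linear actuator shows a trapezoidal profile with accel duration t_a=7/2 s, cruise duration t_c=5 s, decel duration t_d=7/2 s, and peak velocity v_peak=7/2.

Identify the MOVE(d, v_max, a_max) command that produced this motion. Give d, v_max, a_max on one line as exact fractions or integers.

a_max = (7/2)/(7/2) = 1
d_a = ½·7/2·7/2 = 49/8; d_c = 7/2·5 = 35/2
d = 2·49/8 + 35/2 = 119/4
t_c = 5 > 0 so v_max = 7/2

d=119/4 v_max=7/2 a_max=1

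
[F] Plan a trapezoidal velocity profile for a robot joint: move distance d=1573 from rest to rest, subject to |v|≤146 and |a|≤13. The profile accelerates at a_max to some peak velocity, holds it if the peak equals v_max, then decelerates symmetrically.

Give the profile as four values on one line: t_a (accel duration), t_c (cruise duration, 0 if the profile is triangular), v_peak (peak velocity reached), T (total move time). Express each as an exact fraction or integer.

t_a=11 t_c=0 v_peak=143 T=22

(v_max)²/a_max = 146²/13 = 21316/13
1573 < 21316/13 → triangular
v_peak = √(1573·13) = √20449 = 143
t_a = 143/13 = 11; t_c = 0
T = 2·11 = 22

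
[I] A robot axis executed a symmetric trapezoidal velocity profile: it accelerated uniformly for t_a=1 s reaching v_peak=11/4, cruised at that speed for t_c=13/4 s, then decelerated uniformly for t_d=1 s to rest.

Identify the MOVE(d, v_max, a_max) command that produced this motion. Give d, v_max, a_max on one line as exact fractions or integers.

a_max = (11/4)/1 = 11/4
d_a = ½·11/4·1 = 11/8; d_c = 11/4·13/4 = 143/16
d = 2·11/8 + 143/16 = 187/16
t_c = 13/4 > 0 so v_max = 11/4

d=187/16 v_max=11/4 a_max=11/4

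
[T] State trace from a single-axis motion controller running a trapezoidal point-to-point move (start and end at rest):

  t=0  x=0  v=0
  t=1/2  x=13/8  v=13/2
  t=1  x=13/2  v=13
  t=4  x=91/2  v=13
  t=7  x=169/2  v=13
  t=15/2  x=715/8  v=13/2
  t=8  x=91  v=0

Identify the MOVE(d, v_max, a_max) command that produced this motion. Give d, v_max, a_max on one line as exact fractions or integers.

d=91 v_max=13 a_max=13

final state: t=8, x=91, v=0 → d = 91
a_max = (13/2−0)/(1/2−0) = 13
max v = 13 over t∈[1,7] → v_max = 13
check: 13·(1+6) = 91 ✓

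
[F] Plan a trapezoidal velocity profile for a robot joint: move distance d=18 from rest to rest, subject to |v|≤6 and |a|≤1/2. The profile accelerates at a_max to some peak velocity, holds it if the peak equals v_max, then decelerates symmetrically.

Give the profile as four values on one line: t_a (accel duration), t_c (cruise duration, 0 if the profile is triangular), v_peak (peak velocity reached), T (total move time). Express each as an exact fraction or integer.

(v_max)²/a_max = 6²/(1/2) = 72
18 < 72 so t_c = 0
v_peak = √(18·1/2) = √9 = 3
t_a = 3/(1/2) = 6; t_c = 0
T = 2·6 = 12

t_a=6 t_c=0 v_peak=3 T=12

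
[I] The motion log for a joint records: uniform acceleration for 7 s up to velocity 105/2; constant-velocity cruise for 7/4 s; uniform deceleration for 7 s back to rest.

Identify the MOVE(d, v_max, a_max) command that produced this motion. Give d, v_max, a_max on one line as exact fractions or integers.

d=3675/8 v_max=105/2 a_max=15/2

a_max = (105/2)/7 = 15/2
d_a = ½·105/2·7 = 735/4; d_c = 105/2·7/4 = 735/8
d = 2·735/4 + 735/8 = 3675/8
t_c = 7/4 > 0 → v_max = v_peak = 105/2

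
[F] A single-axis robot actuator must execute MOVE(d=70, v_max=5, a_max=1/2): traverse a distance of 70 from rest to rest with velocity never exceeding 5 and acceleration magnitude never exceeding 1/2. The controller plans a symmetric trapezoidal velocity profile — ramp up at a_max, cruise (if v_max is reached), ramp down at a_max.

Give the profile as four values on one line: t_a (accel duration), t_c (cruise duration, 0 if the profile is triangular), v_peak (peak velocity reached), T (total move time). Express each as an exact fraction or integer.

vₘ²/aₘ = 5²/(1/2) = 50
70 ≥ 50 → trapezoidal
t_a = 5/(1/2) = 10; v_peak = 5
d_cruise = 70 − 50 = 20; t_c = 20/5 = 4
T = 2·10 + 4 = 24

t_a=10 t_c=4 v_peak=5 T=24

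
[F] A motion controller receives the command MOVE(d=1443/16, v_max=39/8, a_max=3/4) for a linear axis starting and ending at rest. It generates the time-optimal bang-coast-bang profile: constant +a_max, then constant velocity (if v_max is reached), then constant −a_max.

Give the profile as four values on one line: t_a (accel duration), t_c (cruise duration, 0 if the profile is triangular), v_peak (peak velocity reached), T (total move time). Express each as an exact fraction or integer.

t_a=13/2 t_c=12 v_peak=39/8 T=25

(v_max)²/a_max = (39/8)²/(3/4) = 507/16
1443/16 ≥ 507/16 so v_max reached
t_a = (39/8)/(3/4) = 13/2; v_peak = 39/8
d_cruise = 1443/16 − 507/16 = 117/2; t_c = (117/2)/(39/8) = 12
T = 2·13/2 + 12 = 25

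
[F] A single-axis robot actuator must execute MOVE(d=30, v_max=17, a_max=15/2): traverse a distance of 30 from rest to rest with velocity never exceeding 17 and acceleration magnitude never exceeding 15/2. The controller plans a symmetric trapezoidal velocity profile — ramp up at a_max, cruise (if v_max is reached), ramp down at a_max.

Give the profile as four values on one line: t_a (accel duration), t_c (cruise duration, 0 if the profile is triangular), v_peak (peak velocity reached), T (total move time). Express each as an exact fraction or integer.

(v_max)²/a_max = 17²/(15/2) = 578/15
30 < 578/15 so t_c = 0
v_peak = √(30·15/2) = √225 = 15
t_a = 15/(15/2) = 2; t_c = 0
T = 2·2 = 4

t_a=2 t_c=0 v_peak=15 T=4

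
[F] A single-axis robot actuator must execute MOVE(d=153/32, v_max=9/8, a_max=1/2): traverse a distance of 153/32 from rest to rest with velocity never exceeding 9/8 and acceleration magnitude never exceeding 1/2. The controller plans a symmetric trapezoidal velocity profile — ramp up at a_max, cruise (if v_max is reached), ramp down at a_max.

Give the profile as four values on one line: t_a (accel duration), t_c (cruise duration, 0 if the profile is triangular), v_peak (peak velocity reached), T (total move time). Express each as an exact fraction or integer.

v_max²/a_max = (9/8)²/(1/2) = 81/32
153/32 ≥ 81/32 → trapezoidal
t_a = (9/8)/(1/2) = 9/4; v_peak = 9/8
d_cruise = 153/32 − 81/32 = 9/4; t_c = (9/4)/(9/8) = 2
T = 2·9/4 + 2 = 13/2

t_a=9/4 t_c=2 v_peak=9/8 T=13/2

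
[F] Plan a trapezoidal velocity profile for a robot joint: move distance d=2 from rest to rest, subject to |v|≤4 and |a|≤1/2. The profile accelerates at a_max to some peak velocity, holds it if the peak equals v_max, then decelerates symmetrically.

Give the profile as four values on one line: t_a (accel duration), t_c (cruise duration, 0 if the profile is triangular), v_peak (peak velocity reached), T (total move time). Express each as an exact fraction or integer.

vₘ²/aₘ = 4²/(1/2) = 32
2 < 32 → triangular
v_peak = √(2·1/2) = √1 = 1
t_a = 1/(1/2) = 2; t_c = 0
T = 2·2 = 4

t_a=2 t_c=0 v_peak=1 T=4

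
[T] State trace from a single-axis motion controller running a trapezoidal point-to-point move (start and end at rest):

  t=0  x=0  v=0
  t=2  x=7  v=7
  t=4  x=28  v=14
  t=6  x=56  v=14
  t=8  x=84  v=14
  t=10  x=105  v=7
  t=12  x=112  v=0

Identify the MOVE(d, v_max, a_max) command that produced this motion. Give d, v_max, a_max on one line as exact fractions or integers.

d=112 v_max=14 a_max=7/2

final state: t=12, x=112, v=0 → d = 112
a_max = (7−0)/(2−0) = 7/2
max v = 14 over t∈[4,8] → v_max = 14
check: 14·(4+4) = 112 ✓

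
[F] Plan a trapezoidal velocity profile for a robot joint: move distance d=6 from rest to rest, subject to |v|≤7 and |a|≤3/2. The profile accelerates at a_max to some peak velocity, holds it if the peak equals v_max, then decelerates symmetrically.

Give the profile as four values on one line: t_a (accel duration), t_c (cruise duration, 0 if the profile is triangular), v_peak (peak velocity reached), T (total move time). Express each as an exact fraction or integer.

vₘ²/aₘ = 7²/(3/2) = 98/3
6 < 98/3 → triangular
v_peak = √(6·3/2) = √9 = 3
t_a = 3/(3/2) = 2; t_c = 0
T = 2·2 = 4

t_a=2 t_c=0 v_peak=3 T=4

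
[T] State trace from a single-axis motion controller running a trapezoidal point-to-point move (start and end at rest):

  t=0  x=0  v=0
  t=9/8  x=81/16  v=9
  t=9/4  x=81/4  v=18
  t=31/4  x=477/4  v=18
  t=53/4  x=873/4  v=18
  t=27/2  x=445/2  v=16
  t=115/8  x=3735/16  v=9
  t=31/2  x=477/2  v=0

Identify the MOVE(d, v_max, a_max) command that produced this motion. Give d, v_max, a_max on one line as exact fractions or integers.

d=477/2 v_max=18 a_max=8

final state: t=31/2, x=477/2, v=0 → d = 477/2
a_max = (9−0)/(9/8−0) = 8
max v = 18 over t∈[9/4,53/4] → v_max = 18
check: 18·(9/4+11) = 477/2 ✓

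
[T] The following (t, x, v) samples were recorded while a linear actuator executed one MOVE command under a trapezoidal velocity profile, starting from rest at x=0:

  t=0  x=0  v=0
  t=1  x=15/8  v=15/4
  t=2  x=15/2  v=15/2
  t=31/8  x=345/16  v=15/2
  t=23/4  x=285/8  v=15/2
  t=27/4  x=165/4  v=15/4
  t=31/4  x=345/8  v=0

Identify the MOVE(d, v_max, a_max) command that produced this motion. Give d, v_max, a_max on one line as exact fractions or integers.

final state: t=31/4, x=345/8, v=0 → d = 345/8
a_max = (15/4−0)/(1−0) = 15/4
max v = 15/2 over t∈[2,23/4] → v_max = 15/2
check: 15/2·(2+15/4) = 345/8 ✓

d=345/8 v_max=15/2 a_max=15/4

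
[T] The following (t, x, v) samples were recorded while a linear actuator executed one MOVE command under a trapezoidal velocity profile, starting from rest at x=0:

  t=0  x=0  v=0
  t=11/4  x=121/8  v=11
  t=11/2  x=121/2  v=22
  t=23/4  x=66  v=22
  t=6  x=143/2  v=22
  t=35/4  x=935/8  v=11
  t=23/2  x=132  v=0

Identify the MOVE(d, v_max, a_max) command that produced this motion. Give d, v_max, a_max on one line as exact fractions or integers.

d=132 v_max=22 a_max=4

final state: t=23/2, x=132, v=0 → d = 132
a_max = (11−0)/(11/4−0) = 4
max v = 22 over t∈[11/2,6] → v_max = 22
check: 22·(11/2+1/2) = 132 ✓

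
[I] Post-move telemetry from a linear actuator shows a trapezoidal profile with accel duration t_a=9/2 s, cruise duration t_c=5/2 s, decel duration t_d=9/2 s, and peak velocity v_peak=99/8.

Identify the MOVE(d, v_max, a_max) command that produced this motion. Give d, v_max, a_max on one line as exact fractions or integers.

d=693/8 v_max=99/8 a_max=11/4

a_max = (99/8)/(9/2) = 11/4
d_a = ½·99/8·9/2 = 891/32; d_c = 99/8·5/2 = 495/16
d = 2·891/32 + 495/16 = 693/8
t_c = 5/2 > 0 so v_max = 99/8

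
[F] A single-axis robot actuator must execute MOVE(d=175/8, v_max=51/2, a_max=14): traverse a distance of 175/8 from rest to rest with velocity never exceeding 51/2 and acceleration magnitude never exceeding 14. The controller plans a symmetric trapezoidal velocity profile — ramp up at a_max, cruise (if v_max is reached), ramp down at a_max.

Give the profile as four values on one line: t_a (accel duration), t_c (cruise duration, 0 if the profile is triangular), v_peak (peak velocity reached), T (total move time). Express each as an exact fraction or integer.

v_max²/a_max = (51/2)²/14 = 2601/56
175/8 < 2601/56 → triangular
v_peak = √(175/8·14) = √(1225/4) = 35/2
t_a = (35/2)/14 = 5/4; t_c = 0
T = 2·5/4 = 5/2

t_a=5/4 t_c=0 v_peak=35/2 T=5/2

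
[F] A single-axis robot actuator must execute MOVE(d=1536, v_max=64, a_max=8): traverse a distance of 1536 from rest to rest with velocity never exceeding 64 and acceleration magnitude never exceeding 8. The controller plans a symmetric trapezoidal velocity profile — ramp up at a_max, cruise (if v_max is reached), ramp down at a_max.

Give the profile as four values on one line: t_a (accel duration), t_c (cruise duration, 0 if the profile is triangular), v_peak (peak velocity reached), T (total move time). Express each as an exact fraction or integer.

(v_max)²/a_max = 64²/8 = 512
1536 ≥ 512 ⇒ cruise phase
t_a = 64/8 = 8; v_peak = 64
d_cruise = 1536 − 512 = 1024; t_c = 1024/64 = 16
T = 2·8 + 16 = 32

t_a=8 t_c=16 v_peak=64 T=32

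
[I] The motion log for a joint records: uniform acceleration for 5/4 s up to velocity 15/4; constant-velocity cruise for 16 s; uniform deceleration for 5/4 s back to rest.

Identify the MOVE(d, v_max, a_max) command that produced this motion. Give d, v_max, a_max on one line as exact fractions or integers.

d=1035/16 v_max=15/4 a_max=3

a_max = (15/4)/(5/4) = 3
d_a = ½·15/4·5/4 = 75/32; d_c = 15/4·16 = 60
d = 2·75/32 + 60 = 1035/16
t_c = 16 > 0 ⇒ limit active, v_max = 15/4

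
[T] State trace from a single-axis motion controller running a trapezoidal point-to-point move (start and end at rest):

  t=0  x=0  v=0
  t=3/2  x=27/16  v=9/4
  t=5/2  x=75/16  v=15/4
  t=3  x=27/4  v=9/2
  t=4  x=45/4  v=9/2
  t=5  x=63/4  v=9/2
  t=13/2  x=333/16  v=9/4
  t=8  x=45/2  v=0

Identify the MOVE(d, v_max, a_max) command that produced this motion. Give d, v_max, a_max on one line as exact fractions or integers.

d=45/2 v_max=9/2 a_max=3/2

final state: t=8, x=45/2, v=0 → d = 45/2
a_max = (9/4−0)/(3/2−0) = 3/2
max v = 9/2 over t∈[3,5] → v_max = 9/2
check: 9/2·(3+2) = 45/2 ✓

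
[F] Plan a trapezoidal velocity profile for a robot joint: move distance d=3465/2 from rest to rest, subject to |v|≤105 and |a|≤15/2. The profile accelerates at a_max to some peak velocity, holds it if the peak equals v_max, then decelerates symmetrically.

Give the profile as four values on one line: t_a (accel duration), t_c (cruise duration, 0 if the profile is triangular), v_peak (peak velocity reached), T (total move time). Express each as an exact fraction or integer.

v_max²/a_max = 105²/(15/2) = 1470
3465/2 ≥ 1470 ⇒ cruise phase
t_a = 105/(15/2) = 14; v_peak = 105
d_cruise = 3465/2 − 1470 = 525/2; t_c = (525/2)/105 = 5/2
T = 2·14 + 5/2 = 61/2

t_a=14 t_c=5/2 v_peak=105 T=61/2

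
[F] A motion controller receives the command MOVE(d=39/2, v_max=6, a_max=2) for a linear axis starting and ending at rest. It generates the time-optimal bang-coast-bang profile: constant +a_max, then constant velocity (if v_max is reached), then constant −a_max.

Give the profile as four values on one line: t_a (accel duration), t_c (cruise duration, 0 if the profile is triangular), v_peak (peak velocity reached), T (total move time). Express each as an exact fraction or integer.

t_a=3 t_c=1/4 v_peak=6 T=25/4

(v_max)²/a_max = 6²/2 = 18
39/2 ≥ 18 → trapezoidal
t_a = 6/2 = 3; v_peak = 6
d_cruise = 39/2 − 18 = 3/2; t_c = (3/2)/6 = 1/4
T = 2·3 + 1/4 = 25/4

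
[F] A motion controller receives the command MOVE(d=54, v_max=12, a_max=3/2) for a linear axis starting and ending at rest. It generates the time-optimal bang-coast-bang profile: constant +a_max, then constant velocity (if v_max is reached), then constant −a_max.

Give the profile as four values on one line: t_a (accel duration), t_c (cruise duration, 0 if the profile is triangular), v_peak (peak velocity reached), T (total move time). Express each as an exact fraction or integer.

(v_max)²/a_max = 12²/(3/2) = 96
54 < 96 → triangular
v_peak = √(54·3/2) = √81 = 9
t_a = 9/(3/2) = 6; t_c = 0
T = 2·6 = 12

t_a=6 t_c=0 v_peak=9 T=12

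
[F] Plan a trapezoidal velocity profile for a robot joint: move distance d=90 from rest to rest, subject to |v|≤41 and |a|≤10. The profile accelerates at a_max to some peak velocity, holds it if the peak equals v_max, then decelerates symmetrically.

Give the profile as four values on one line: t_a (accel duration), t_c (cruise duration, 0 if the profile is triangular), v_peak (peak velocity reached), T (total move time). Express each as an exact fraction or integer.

v_max²/a_max = 41²/10 = 1681/10
90 < 1681/10 so t_c = 0
v_peak = √(90·10) = √900 = 30
t_a = 30/10 = 3; t_c = 0
T = 2·3 = 6

t_a=3 t_c=0 v_peak=30 T=6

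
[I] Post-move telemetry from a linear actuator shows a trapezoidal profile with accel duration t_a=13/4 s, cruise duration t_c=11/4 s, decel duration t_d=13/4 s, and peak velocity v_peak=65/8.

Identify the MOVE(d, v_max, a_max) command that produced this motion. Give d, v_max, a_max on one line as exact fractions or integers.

d=195/4 v_max=65/8 a_max=5/2

a_max = (65/8)/(13/4) = 5/2
d_a = ½·65/8·13/4 = 845/64; d_c = 65/8·11/4 = 715/32
d = 2·845/64 + 715/32 = 195/4
t_c = 11/4 > 0 so v_max = 65/8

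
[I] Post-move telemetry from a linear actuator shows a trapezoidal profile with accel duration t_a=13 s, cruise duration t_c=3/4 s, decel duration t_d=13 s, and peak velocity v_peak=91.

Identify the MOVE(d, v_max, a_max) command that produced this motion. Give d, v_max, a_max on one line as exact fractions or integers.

a_max = 91/13 = 7
d_a = ½·91·13 = 1183/2; d_c = 91·3/4 = 273/4
d = 2·1183/2 + 273/4 = 5005/4
t_c = 3/4 > 0 → v_max = v_peak = 91

d=5005/4 v_max=91 a_max=7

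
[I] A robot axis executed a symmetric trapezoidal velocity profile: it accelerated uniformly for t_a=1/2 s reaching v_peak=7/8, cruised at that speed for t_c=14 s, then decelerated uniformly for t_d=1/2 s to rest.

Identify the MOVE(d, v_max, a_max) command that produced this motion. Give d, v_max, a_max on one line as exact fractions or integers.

a_max = (7/8)/(1/2) = 7/4
d_a = ½·7/8·1/2 = 7/32; d_c = 7/8·14 = 49/4
d = 2·7/32 + 49/4 = 203/16
t_c = 14 > 0 → v_max = v_peak = 7/8

d=203/16 v_max=7/8 a_max=7/4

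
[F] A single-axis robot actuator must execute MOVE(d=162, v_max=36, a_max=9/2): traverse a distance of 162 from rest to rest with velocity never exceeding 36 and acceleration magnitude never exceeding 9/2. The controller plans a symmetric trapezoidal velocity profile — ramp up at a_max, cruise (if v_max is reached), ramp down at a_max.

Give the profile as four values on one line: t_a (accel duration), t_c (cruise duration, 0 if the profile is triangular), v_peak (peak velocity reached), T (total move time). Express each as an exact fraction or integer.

t_a=6 t_c=0 v_peak=27 T=12

v_max²/a_max = 36²/(9/2) = 288
162 < 288 so t_c = 0
v_peak = √(162·9/2) = √729 = 27
t_a = 27/(9/2) = 6; t_c = 0
T = 2·6 = 12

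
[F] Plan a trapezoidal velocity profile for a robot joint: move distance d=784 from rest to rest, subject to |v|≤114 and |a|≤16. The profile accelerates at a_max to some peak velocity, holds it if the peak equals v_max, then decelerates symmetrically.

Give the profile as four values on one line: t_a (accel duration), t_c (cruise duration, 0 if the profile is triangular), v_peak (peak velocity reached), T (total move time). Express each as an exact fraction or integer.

t_a=7 t_c=0 v_peak=112 T=14

vₘ²/aₘ = 114²/16 = 3249/4
784 < 3249/4 so t_c = 0
v_peak = √(784·16) = √12544 = 112
t_a = 112/16 = 7; t_c = 0
T = 2·7 = 14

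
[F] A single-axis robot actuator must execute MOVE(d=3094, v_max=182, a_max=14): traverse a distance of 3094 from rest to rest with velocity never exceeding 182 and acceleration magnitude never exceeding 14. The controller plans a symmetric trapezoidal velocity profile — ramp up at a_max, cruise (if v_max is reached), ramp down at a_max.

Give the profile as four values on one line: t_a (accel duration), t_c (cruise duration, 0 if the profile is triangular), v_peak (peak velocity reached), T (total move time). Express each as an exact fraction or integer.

t_a=13 t_c=4 v_peak=182 T=30

(v_max)²/a_max = 182²/14 = 2366
3094 ≥ 2366 ⇒ cruise phase
t_a = 182/14 = 13; v_peak = 182
d_cruise = 3094 − 2366 = 728; t_c = 728/182 = 4
T = 2·13 + 4 = 30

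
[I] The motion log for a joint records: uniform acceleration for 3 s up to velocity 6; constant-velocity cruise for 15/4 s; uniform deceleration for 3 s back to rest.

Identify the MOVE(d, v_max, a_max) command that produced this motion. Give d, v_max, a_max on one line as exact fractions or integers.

d=81/2 v_max=6 a_max=2

a_max = 6/3 = 2
d_a = ½·6·3 = 9; d_c = 6·15/4 = 45/2
d = 2·9 + 45/2 = 81/2
t_c = 15/4 > 0 → v_max = v_peak = 6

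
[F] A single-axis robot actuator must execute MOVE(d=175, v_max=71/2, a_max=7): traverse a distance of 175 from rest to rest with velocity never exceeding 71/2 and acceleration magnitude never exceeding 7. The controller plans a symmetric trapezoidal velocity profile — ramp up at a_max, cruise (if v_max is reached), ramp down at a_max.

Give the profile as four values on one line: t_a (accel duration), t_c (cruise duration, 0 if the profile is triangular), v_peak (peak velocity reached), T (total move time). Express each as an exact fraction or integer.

(v_max)²/a_max = (71/2)²/7 = 5041/28
175 < 5041/28 → triangular
v_peak = √(175·7) = √1225 = 35
t_a = 35/7 = 5; t_c = 0
T = 2·5 = 10

t_a=5 t_c=0 v_peak=35 T=10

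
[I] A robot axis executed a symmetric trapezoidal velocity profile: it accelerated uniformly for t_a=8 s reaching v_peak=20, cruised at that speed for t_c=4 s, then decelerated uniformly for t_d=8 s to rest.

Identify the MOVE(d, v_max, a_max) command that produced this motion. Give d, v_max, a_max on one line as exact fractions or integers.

a_max = 20/8 = 5/2
d_a = ½·20·8 = 80; d_c = 20·4 = 80
d = 2·80 + 80 = 240
t_c = 4 > 0 → v_max = v_peak = 20

d=240 v_max=20 a_max=5/2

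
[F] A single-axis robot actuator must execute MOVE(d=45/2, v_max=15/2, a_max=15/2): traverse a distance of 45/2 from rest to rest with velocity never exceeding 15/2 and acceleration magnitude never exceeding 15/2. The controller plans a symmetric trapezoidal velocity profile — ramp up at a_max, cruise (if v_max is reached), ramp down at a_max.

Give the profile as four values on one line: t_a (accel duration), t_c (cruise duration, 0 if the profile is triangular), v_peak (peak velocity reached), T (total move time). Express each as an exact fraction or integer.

t_a=1 t_c=2 v_peak=15/2 T=4

vₘ²/aₘ = (15/2)²/(15/2) = 15/2
45/2 ≥ 15/2 so v_max reached
t_a = (15/2)/(15/2) = 1; v_peak = 15/2
d_cruise = 45/2 − 15/2 = 15; t_c = 15/(15/2) = 2
T = 2·1 + 2 = 4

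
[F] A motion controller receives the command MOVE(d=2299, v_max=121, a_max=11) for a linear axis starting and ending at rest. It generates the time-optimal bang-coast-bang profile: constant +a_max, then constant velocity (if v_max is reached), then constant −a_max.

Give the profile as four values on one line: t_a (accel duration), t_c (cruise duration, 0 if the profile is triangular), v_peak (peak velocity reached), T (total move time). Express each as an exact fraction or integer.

t_a=11 t_c=8 v_peak=121 T=30

vₘ²/aₘ = 121²/11 = 1331
2299 ≥ 1331 ⇒ cruise phase
t_a = 121/11 = 11; v_peak = 121
d_cruise = 2299 − 1331 = 968; t_c = 968/121 = 8
T = 2·11 + 8 = 30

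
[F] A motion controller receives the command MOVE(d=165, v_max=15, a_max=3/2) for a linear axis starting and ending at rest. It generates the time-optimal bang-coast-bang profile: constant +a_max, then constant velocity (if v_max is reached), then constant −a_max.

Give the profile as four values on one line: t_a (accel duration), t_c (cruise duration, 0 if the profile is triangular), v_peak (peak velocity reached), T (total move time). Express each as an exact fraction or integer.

vₘ²/aₘ = 15²/(3/2) = 150
165 ≥ 150 → trapezoidal
t_a = 15/(3/2) = 10; v_peak = 15
d_cruise = 165 − 150 = 15; t_c = 15/15 = 1
T = 2·10 + 1 = 21

t_a=10 t_c=1 v_peak=15 T=21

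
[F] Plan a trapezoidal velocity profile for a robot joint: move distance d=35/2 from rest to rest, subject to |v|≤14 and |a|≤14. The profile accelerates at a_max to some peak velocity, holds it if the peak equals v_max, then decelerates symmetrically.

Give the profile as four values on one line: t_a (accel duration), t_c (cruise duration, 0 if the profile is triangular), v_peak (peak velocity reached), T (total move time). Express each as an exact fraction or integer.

t_a=1 t_c=1/4 v_peak=14 T=9/4

(v_max)²/a_max = 14²/14 = 14
35/2 ≥ 14 → trapezoidal
t_a = 14/14 = 1; v_peak = 14
d_cruise = 35/2 − 14 = 7/2; t_c = (7/2)/14 = 1/4
T = 2·1 + 1/4 = 9/4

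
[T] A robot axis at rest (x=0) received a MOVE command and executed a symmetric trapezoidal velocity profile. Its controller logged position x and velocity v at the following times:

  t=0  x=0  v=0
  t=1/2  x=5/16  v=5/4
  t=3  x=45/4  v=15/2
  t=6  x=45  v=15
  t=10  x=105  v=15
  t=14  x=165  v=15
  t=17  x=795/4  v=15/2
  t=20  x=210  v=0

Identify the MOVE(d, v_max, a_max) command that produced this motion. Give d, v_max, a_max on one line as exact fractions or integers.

d=210 v_max=15 a_max=5/2

final state: t=20, x=210, v=0 → d = 210
a_max = (5/4−0)/(1/2−0) = 5/2
max v = 15 over t∈[6,14] → v_max = 15
check: 15·(6+8) = 210 ✓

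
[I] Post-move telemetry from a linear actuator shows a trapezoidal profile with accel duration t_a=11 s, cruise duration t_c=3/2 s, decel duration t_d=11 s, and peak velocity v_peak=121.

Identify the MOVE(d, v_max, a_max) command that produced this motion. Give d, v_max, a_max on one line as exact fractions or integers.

a_max = 121/11 = 11
d_a = ½·121·11 = 1331/2; d_c = 121·3/2 = 363/2
d = 2·1331/2 + 363/2 = 3025/2
t_c = 3/2 > 0 so v_max = 121

d=3025/2 v_max=121 a_max=11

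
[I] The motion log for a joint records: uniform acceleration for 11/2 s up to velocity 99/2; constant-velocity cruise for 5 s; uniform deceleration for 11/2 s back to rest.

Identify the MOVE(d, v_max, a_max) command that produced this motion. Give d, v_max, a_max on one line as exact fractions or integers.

a_max = (99/2)/(11/2) = 9
d_a = ½·99/2·11/2 = 1089/8; d_c = 99/2·5 = 495/2
d = 2·1089/8 + 495/2 = 2079/4
t_c = 5 > 0 → v_max = v_peak = 99/2

d=2079/4 v_max=99/2 a_max=9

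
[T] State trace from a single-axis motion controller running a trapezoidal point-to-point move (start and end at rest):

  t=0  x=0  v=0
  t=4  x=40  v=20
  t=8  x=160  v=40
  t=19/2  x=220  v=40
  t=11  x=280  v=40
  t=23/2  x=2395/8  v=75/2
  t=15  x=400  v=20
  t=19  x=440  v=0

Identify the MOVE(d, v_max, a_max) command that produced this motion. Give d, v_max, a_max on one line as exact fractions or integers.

final state: t=19, x=440, v=0 → d = 440
a_max = (20−0)/(4−0) = 5
max v = 40 over t∈[8,11] → v_max = 40
check: 40·(8+3) = 440 ✓

d=440 v_max=40 a_max=5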